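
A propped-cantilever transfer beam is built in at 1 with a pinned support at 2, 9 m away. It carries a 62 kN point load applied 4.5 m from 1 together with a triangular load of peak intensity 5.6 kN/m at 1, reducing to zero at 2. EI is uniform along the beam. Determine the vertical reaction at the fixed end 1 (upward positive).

R_1 = 62.78 kN

Remove the prop at 2; the released (primary) structure is a cantilever built in at 1.
Primary-structure tip deflection at 2 by superposition:
  point load 62 at a = 4.5: Pa²(3L − a)/(6EI) = 4708/EI
  triangular load, peak 5.6 at the fixed end: w₀L⁴/(30EI) = 1225/EI
  δ_0 = 5933/EI
Flexibility coefficient — unit upward force at 2: δ_{22} = L³/(3EI) = 243/EI.
Compatibility at 2: δ_0 − R_2·δ_{22} = 0, so R_2 = 5933/243 = 24.41 kN.
Vertical equilibrium: R_1 = ΣP − R_2 = 87.2 − 24.41 = 62.78 kN.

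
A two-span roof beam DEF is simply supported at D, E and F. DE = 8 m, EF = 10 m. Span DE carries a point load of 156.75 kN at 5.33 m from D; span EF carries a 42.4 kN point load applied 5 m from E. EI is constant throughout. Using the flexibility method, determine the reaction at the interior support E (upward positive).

R_E = 158.8 kN

Release continuity at E by inserting a hinge; the redundant is the internal moment M_E. The primary structure is two simply-supported spans DE and EF.
Rotations at E on the released spans (each span's end-slope, ×1/EI):
  span DE: point load 156.75 at a = 5.33: Pab(L + a)/(6LEI) = 619.5/EI
  span EF: point load 42.4 at a = 5: Pab(L + b)/(6LEI) = 265/EI
  relative rotation θ_0 = (619.5 + 265)/EI = 884.5/EI
A unit hogging moment at E produces rotation L₁/(3EI) + L₂/(3EI) = 6/EI.
Compatibility: M_E·(L₁+L₂)/(3EI) = θ_0, giving M_E = 147.4 kN·m (hogging).
Span DE, ΣM about D with M_E applied at E: R_E^{DE}·8 = 835.5 + 147.4, so R_E^{DE} = 122.9 kN and R_D = 156.8 − 122.9 = 33.89 kN.
Span EF, ΣM about F: R_E^{EF}·10 = 212 + 147.4, so R_E^{EF} = 35.94 kN and R_F = 42.4 − 35.94 = 6.458 kN.
R_E = 122.9 + 35.94 = 158.8 kN.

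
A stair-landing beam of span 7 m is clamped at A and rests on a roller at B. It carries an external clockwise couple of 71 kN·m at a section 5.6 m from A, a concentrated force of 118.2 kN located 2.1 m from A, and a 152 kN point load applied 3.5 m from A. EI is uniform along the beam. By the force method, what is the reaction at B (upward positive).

R_B = 76.47 kN

Remove the prop at B; the released (primary) structure is a cantilever built in at A.
Downward deflection at the released point B due to the loads:
  clockwise couple 71 at a = 5.6: M₀a(2L − a)/(2EI) = 1670/EI
  point load 118.2 at a = 2.1: Pa²(3L − a)/(6EI) = 1642/EI
  point load 152 at a = 3.5: Pa²(3L − a)/(6EI) = 5431/EI
  δ_0 = 8743/EI
Flexibility coefficient — unit upward force at B: δ_{BB} = L³/(3EI) = 114.3/EI.
Compatibility at B: δ_0 − R_B·δ_{BB} = 0, so R_B = 8743/114.3 = 76.47 kN.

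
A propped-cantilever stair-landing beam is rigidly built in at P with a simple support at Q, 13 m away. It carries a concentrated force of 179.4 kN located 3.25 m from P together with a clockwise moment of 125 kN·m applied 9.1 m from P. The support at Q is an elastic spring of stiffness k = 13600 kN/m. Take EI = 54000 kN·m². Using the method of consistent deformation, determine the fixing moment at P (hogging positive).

Take the reaction at Q as the redundant and release it; the primary structure is a cantilever fixed at P.
Downward deflection at the released point Q due to the loads:
  point load 179.4 at a = 3.25: Pa²(3L − a)/(6EI) = 11291/EI
  clockwise couple 125 at a = 9.1: M₀a(2L − a)/(2EI) = 9612/EI
  δ_0 = 20902/EI
Tip deflection under a unit load at Q: L³/(3EI) = 732.3/EI.
With EI = 54000 kN·m²: δ_0 = 0.38708 m and δ_{QQ} = 0.013562 m/kN.
Compatibility — the spring shortens by R_Q/k under the reaction it provides: δ_0 − R_Q·δ_{QQ} = R_Q/k. With 1/k = 0.000074 m/kN, R_Q = δ_0 / (δ_{QQ} + 1/k) = 0.38708 / (0.013562 + 0.000074) = 28.39 kN.
Moment equilibrium about P: M_P = Σ(load moments about P) − R_Q·L = 708 − 28.39×13 = 339 kN·m.

M_P = 339 kN·m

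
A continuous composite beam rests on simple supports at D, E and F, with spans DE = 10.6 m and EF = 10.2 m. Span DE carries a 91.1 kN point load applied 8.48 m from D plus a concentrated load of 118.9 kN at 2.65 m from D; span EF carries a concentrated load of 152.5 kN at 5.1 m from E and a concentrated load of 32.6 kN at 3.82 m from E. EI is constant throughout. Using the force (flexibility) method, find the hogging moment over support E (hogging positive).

M_E = 320.2 kN·m

Release continuity at E by inserting a hinge; the redundant is the internal moment M_E. The primary structure is two simply-supported spans DE and EF.
Discontinuity in slope at E on the released structure — sum the simple-span end rotations:
  span DE: point load 91.1 at a = 8.48: Pab(L + a)/(6LEI) = 491.3/EI
  span DE: point load 118.9 at a = 2.65: Pab(L + a)/(6LEI) = 521.9/EI
  span EF: point load 152.5 at a = 5.1: Pab(L + b)/(6LEI) = 991.6/EI
  span EF: point load 32.6 at a = 3.82: Pab(L + b)/(6LEI) = 215.2/EI
  relative rotation θ_0 = (1013 + 1207)/EI = 2220/EI
A unit hogging moment at E produces rotation L₁/(3EI) + L₂/(3EI) = 6.933/EI.
Slope continuity at E: θ_0 = M_E·6.933/EI, so M_E = 2220/6.933 = 320.2 kN·m (hogging).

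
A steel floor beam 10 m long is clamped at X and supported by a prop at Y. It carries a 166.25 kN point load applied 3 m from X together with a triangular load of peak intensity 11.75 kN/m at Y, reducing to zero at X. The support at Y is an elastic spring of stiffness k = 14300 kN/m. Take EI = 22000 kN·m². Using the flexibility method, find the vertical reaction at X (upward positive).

R_X = 172.7 kN

Take the reaction at Y as the redundant and release it; the primary structure is a cantilever fixed at X.
Free-end deflection of the primary structure under the applied loading (downward +):
  point load 166.25 at a = 3: Pa²(3L − a)/(6EI) = 6733/EI
  triangular load, peak 11.75 at the free end: 11w₀L⁴/(120EI) = 10771/EI
  δ_0 = 17504/EI
Flexibility coefficient — unit upward force at Y: δ_{YY} = L³/(3EI) = 333.3/EI.
With EI = 22000 kN·m²: δ_0 = 0.79563 m and δ_{YY} = 0.015152 m/kN.
Compatibility — the spring shortens by R_Y/k under the reaction it provides: δ_0 − R_Y·δ_{YY} = R_Y/k. With 1/k = 0.00007 m/kN, R_Y = δ_0 / (δ_{YY} + 1/k) = 0.79563 / (0.015152 + 0.00007) = 52.27 kN.
Vertical equilibrium: R_X = ΣP − R_Y = 225 − 52.27 = 172.7 kN.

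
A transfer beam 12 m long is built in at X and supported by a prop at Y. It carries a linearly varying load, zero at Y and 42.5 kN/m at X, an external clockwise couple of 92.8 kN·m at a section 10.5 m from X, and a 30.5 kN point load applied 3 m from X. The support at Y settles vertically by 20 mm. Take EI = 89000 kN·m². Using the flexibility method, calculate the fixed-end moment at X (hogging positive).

Remove the prop at Y; the released (primary) structure is a cantilever built in at X.
Deflection at Y on the released cantilever, summing each load's contribution:
  triangular load, peak 42.5 at the fixed end: w₀L⁴/(30EI) = 29376/EI
  clockwise couple 92.8 at a = 10.5: M₀a(2L − a)/(2EI) = 6577/EI
  point load 30.5 at a = 3: Pa²(3L − a)/(6EI) = 1510/EI
  δ_0 = 37463/EI
Flexibility coefficient — unit upward force at Y: δ_{YY} = L³/(3EI) = 576/EI.
With EI = 89000 kN·m²: δ_0 = 0.42093 m and δ_{YY} = 0.006472 m/kN.
Compatibility — the beam at Y must follow the support down by 0.02 m: δ_0 − R_Y·δ_{YY} = 0.02, so R_Y = (0.42093 − 0.02)/0.006472 = 61.95 kN.
Moment equilibrium about X: M_X = Σ(load moments about X) − R_Y·L = 1204 − 61.95×12 = 460.9 kN·m.

M_X = 460.9 kN·m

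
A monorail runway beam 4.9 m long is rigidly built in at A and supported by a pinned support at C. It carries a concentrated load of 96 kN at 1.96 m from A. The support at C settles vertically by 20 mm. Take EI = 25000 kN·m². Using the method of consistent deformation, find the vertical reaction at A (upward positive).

Take the reaction at C as the redundant and release it; the primary structure is a cantilever fixed at A.
Downward deflection at the released point C due to the loads:
  point load 96 at a = 1.96: Pa²(3L − a)/(6EI) = 783.1/EI
Flexibility coefficient — unit upward force at C: δ_{CC} = L³/(3EI) = 39.22/EI.
With EI = 25000 kN·m²: δ_0 = 0.031323 m and δ_{CC} = 0.001569 m/kN.
Compatibility — the beam at C must follow the support down by 0.02 m: δ_0 − R_C·δ_{CC} = 0.02, so R_C = (0.031323 − 0.02)/0.001569 = 7.218 kN.
Vertical equilibrium: R_A = ΣP − R_C = 96 − 7.218 = 88.78 kN.

R_A = 88.78 kN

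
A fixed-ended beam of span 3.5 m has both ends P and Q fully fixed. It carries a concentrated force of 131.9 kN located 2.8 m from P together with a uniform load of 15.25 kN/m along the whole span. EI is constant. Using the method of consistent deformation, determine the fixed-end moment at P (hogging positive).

M_P = 30.34 kN·m

Release both end moments; the primary structure is a simply-supported span PQ with redundants M_P and M_Q.
On the primary (simply-supported) span, the end slopes from the loading are:
  at P: point load 131.9 at a = 2.8: Pab(L + b)/(6LEI) = 51.7/EI
  at Q: point load 131.9 at a = 2.8: Pab(L + a)/(6LEI) = 77.56/EI
  at P: UDL 15.25: wL³/(24EI) = 27.24/EI
  at Q: UDL 15.25: wL³/(24EI) = 27.24/EI
  θ_P0 = 78.95/EI,  θ_Q0 = 104.8/EI
Flexibility coefficients: a unit moment at one end gives L/(3EI) there and L/(6EI) at the far end, so f₁₁ = f₂₂ = 1.167/EI and f₁₂ = f₂₁ = 0.5833/EI.
Compatibility — zero rotation at each built-in end:
  1.167 M_P + 0.5833 M_Q = 78.95
  0.5833 M_P + 1.167 M_Q = 104.8
Solving the pair gives M_P = 30.34 kN·m and M_Q = 74.66 kN·m (hogging).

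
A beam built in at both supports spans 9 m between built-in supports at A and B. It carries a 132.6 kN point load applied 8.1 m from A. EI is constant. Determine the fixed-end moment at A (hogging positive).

M_A = 10.74 kN·m

Release both end moments; the primary structure is a simply-supported span AB with redundants M_A and M_B.
On the primary (simply-supported) span, the end slopes from the loading are:
  at A: point load 132.6 at a = 8.1: Pab(L + b)/(6LEI) = 177.2/EI
  at B: point load 132.6 at a = 8.1: Pab(L + a)/(6LEI) = 306.1/EI
  θ_A0 = 177.2/EI,  θ_B0 = 306.1/EI
Flexibility coefficients: a unit moment at one end gives L/(3EI) there and L/(6EI) at the far end, so f₁₁ = f₂₂ = 3/EI and f₁₂ = f₂₁ = 1.5/EI.
Compatibility — zero rotation at each built-in end:
  3 M_A + 1.5 M_B = 177.2
  1.5 M_A + 3 M_B = 306.1
Solving the pair gives M_A = 10.74 kN·m and M_B = 96.67 kN·m (hogging).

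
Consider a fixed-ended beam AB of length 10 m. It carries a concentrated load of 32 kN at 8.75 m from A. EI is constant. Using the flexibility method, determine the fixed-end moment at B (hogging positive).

Release both end moments; the primary structure is a simply-supported span AB with redundants M_A and M_B.
End rotations of the released simple span under the applied load (×1/EI):
  at A: point load 32 at a = 8.75: Pab(L + b)/(6LEI) = 65.62/EI
  at B: point load 32 at a = 8.75: Pab(L + a)/(6LEI) = 109.4/EI
  θ_A0 = 65.62/EI,  θ_B0 = 109.4/EI
Flexibility coefficients: a unit moment at one end gives L/(3EI) there and L/(6EI) at the far end, so f₁₁ = f₂₂ = 3.333/EI and f₁₂ = f₂₁ = 1.667/EI.
Compatibility — zero rotation at each built-in end:
  3.333 M_A + 1.667 M_B = 65.62
  1.667 M_A + 3.333 M_B = 109.4
Solving the pair gives M_A = 4.375 kN·m and M_B = 30.62 kN·m (hogging).

M_B = 30.62 kN·m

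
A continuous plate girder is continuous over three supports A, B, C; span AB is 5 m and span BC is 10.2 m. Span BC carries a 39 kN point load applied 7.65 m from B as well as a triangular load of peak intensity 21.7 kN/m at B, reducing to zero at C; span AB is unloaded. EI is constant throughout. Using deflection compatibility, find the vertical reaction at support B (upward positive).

R_B = 123 kN

Take M_B as the redundant. Released structure: two simple spans AB and BC with a hinge at B.
End slopes at the hinge B, treating each span as simply supported:
  span BC: point load 39 at a = 7.65: Pab(L + b)/(6LEI) = 158.5/EI
  span BC: triangular load, peak 21.7: w₀L³/(45EI) = 511.7/EI
  relative rotation θ_0 = (0 + 670.2)/EI = 670.2/EI
A unit hogging moment at B produces rotation L₁/(3EI) + L₂/(3EI) = 5.067/EI.
Compatibility: M_B·(L₁+L₂)/(3EI) = θ_0, giving M_B = 132.3 kN·m (hogging).
Span AB, ΣM about A with M_B applied at B: R_B^{AB}·5 = 0 + 132.3, so R_B^{AB} = 26.46 kN and R_A = 0 − 26.46 = -26.46 kN.
Span BC, ΣM about C: R_B^{BC}·10.2 = 852 + 132.3, so R_B^{BC} = 96.5 kN and R_C = 149.7 − 96.5 = 53.17 kN.
R_B = 26.46 + 96.5 = 123 kN.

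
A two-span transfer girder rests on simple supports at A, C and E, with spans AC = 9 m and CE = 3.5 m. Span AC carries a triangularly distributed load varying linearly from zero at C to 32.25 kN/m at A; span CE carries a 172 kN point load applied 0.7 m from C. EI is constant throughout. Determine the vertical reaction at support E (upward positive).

Insert a hinge at C; M_C is the redundant, and each span becomes simply supported.
End slopes at the hinge C, treating each span as simply supported:
  span AC: triangular load, peak 32.25: 7w₀L³/(360EI) = 457.1/EI
  span CE: point load 172 at a = 0.7: Pab(L + b)/(6LEI) = 101.1/EI
  relative rotation θ_0 = (457.1 + 101.1)/EI = 558.3/EI
A unit hogging moment at C produces rotation L₁/(3EI) + L₂/(3EI) = 4.167/EI.
Compatibility: M_C·(L₁+L₂)/(3EI) = θ_0, giving M_C = 134 kN·m (hogging).
Span CE, ΣM about E: R_C^{CE}·3.5 = 481.6 + 134, so R_C^{CE} = 175.9 kN and R_E = 172 − 175.9 = -3.882 kN.

R_E = -3.882 kN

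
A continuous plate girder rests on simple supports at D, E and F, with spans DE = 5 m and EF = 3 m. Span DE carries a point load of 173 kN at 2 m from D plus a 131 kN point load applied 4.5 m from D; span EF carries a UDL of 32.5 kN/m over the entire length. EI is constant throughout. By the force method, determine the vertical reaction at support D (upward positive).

Insert a hinge at E; M_E is the redundant, and each span becomes simply supported.
Discontinuity in slope at E on the released structure — sum the simple-span end rotations:
  span DE: point load 173 at a = 2: Pab(L + a)/(6LEI) = 242.2/EI
  span DE: point load 131 at a = 4.5: Pab(L + a)/(6LEI) = 93.34/EI
  span EF: UDL 32.5: wL³/(24EI) = 36.56/EI
  relative rotation θ_0 = (335.5 + 36.56)/EI = 372.1/EI
A unit hogging moment at E produces rotation L₁/(3EI) + L₂/(3EI) = 2.667/EI.
Compatibility: M_E·(L₁+L₂)/(3EI) = θ_0, giving M_E = 139.5 kN·m (hogging).
Span DE, ΣM about D with M_E applied at E: R_E^{DE}·5 = 935.5 + 139.5, so R_E^{DE} = 215 kN and R_D = 304 − 215 = 88.99 kN.

R_D = 88.99 kN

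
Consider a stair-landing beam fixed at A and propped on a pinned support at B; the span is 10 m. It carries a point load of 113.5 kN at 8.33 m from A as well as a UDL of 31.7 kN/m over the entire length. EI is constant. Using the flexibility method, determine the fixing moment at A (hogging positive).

Take the reaction at B as the redundant and release it; the primary structure is a cantilever fixed at A.
Deflection at B on the released cantilever, summing each load's contribution:
  point load 113.5 at a = 8.33: Pa²(3L − a)/(6EI) = 28444/EI
  UDL 31.7: wL⁴/(8EI) = 39625/EI
  δ_0 = 68069/EI
Flexibility coefficient — unit upward force at B: δ_{BB} = L³/(3EI) = 333.3/EI.
Compatibility at B: δ_0 − R_B·δ_{BB} = 0, so R_B = 68069/333.3 = 204.2 kN.
Moment equilibrium about A: M_A = Σ(load moments about A) − R_B·L = 2530 − 204.2×10 = 488.4 kN·m.

M_A = 488.4 kN·m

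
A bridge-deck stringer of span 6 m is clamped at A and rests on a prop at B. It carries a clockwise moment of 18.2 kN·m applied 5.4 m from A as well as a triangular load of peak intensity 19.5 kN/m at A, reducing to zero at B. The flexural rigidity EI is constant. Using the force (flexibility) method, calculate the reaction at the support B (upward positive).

R_B = 16.2 kN

Release the roller at B. Primary structure: cantilever fixed at A.
Downward deflection at the released point B due to the loads:
  clockwise couple 18.2 at a = 5.4: M₀a(2L − a)/(2EI) = 324.3/EI
  triangular load, peak 19.5 at the fixed end: w₀L⁴/(30EI) = 842.4/EI
  δ_0 = 1167/EI
Flexibility coefficient — unit upward force at B: δ_{BB} = L³/(3EI) = 72/EI.
The prop prevents deflection at B: R_B = δ_0/δ_{BB} = 1167/72 = 16.2 kN.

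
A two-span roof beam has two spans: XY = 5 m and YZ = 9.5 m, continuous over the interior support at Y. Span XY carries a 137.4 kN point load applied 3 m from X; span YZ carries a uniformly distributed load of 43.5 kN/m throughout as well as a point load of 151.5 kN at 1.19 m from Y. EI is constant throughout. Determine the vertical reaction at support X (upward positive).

Release continuity at Y by inserting a hinge; the redundant is the internal moment M_Y. The primary structure is two simply-supported spans XY and YZ.
Rotations at Y on the released spans (each span's end-slope, ×1/EI):
  span XY: point load 137.4 at a = 3: Pab(L + a)/(6LEI) = 219.8/EI
  span YZ: UDL 43.5: wL³/(24EI) = 1554/EI
  span YZ: point load 151.5 at a = 1.19: Pab(L + b)/(6LEI) = 468.1/EI
  relative rotation θ_0 = (219.8 + 2022)/EI = 2242/EI
A unit hogging moment at Y produces rotation L₁/(3EI) + L₂/(3EI) = 4.833/EI.
Compatibility: M_Y·(L₁+L₂)/(3EI) = θ_0, giving M_Y = 463.9 kN·m (hogging).
Span XY, ΣM about X with M_Y applied at Y: R_Y^{XY}·5 = 412.2 + 463.9, so R_Y^{XY} = 175.2 kN and R_X = 137.4 − 175.2 = -37.81 kN.

R_X = -37.81 kN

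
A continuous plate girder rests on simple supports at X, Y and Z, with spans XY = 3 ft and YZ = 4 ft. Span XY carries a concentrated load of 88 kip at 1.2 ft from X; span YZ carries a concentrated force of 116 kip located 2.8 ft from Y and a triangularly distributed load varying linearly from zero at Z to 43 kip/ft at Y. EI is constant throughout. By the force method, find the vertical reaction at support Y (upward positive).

Insert a hinge at Y; M_Y is the redundant, and each span becomes simply supported.
End slopes at the hinge Y, treating each span as simply supported:
  span XY: point load 88 at a = 1.2: Pab(L + a)/(6LEI) = 44.35/EI
  span YZ: point load 116 at a = 2.8: Pab(L + b)/(6LEI) = 84.45/EI
  span YZ: triangular load, peak 43: w₀L³/(45EI) = 61.16/EI
  relative rotation θ_0 = (44.35 + 145.6)/EI = 190/EI
A unit hogging moment at Y produces rotation L₁/(3EI) + L₂/(3EI) = 2.333/EI.
Slope continuity at Y: θ_0 = M_Y·2.333/EI, so M_Y = 190/2.333 = 81.41 kip·ft (hogging).
Span XY, ΣM about X with M_Y applied at Y: R_Y^{XY}·3 = 105.6 + 81.41, so R_Y^{XY} = 62.34 kip and R_X = 88 − 62.34 = 25.66 kip.
Span YZ, ΣM about Z: R_Y^{YZ}·4 = 368.5 + 81.41, so R_Y^{YZ} = 112.5 kip and R_Z = 202 − 112.5 = 89.51 kip.
R_Y = 62.34 + 112.5 = 174.8 kip.

R_Y = 174.8 kip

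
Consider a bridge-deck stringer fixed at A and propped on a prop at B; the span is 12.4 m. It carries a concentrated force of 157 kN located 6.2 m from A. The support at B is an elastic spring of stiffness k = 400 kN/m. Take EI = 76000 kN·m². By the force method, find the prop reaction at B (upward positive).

Remove the prop at B; the released (primary) structure is a cantilever built in at A.
Deflection at B on the released cantilever, summing each load's contribution:
  point load 157 at a = 6.2: Pa²(3L − a)/(6EI) = 31181/EI
Tip deflection under a unit load at B: L³/(3EI) = 635.5/EI.
With EI = 76000 kN·m²: δ_0 = 0.41028 m and δ_{BB} = 0.008362 m/kN.
Compatibility — the spring shortens by R_B/k under the reaction it provides: δ_0 − R_B·δ_{BB} = R_B/k. With 1/k = 0.0025 m/kN, R_B = δ_0 / (δ_{BB} + 1/k) = 0.41028 / (0.008362 + 0.0025) = 37.77 kN.

R_B = 37.77 kN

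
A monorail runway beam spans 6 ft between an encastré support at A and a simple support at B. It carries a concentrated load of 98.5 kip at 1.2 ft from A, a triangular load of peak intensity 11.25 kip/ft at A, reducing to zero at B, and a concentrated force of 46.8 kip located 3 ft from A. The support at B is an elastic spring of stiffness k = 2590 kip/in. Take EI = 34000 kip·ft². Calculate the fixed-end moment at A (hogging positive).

Remove the prop at B; the released (primary) structure is a cantilever built in at A.
Deflection at B on the released cantilever, summing each load's contribution:
  point load 98.5 at a = 1.2: Pa²(3L − a)/(6EI) = 397.2/EI
  triangular load, peak 11.25 at the fixed end: w₀L⁴/(30EI) = 486/EI
  point load 46.8 at a = 3: Pa²(3L − a)/(6EI) = 1053/EI
  δ_0 = 1936/EI
Tip deflection under a unit load at B: L³/(3EI) = 72/EI.
With EI = 34000 kip·ft²: δ_0 = 0.056946 ft and δ_{BB} = 0.002118 ft/kip.
Compatibility — the spring shortens by R_B/k under the reaction it provides: δ_0 − R_B·δ_{BB} = R_B/k. With 1/k = 1/(2590×12) ft/kip = 0.000032 ft/kip, R_B = δ_0 / (δ_{BB} + 1/k) = 0.056946 / (0.002118 + 0.000032) = 26.49 kip.
Moment equilibrium about A: M_A = Σ(load moments about A) − R_B·L = 326.1 − 26.49×6 = 167.2 kip·ft.

M_A = 167.2 kip·ft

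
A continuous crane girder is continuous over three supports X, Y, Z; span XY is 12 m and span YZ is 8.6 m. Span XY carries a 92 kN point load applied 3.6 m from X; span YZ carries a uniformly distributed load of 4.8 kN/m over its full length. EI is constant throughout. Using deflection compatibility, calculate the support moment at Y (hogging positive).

M_Y = 106.3 kN·m

Insert a hinge at Y; M_Y is the redundant, and each span becomes simply supported.
Rotations at Y on the released spans (each span's end-slope, ×1/EI):
  span XY: point load 92 at a = 3.6: Pab(L + a)/(6LEI) = 602.8/EI
  span YZ: UDL 4.8: wL³/(24EI) = 127.2/EI
  relative rotation θ_0 = (602.8 + 127.2)/EI = 730/EI
A unit hogging moment at Y produces rotation L₁/(3EI) + L₂/(3EI) = 6.867/EI.
Slope continuity at Y: θ_0 = M_Y·6.867/EI, so M_Y = 730/6.867 = 106.3 kN·m (hogging).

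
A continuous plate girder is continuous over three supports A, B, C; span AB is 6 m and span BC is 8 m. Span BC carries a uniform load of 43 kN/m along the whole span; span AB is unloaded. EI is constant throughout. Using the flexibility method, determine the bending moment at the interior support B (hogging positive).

M_B = 196.6 kN·m

Release continuity at B by inserting a hinge; the redundant is the internal moment M_B. The primary structure is two simply-supported spans AB and BC.
Rotations at B on the released spans (each span's end-slope, ×1/EI):
  span BC: UDL 43: wL³/(24EI) = 917.3/EI
  relative rotation θ_0 = (0 + 917.3)/EI = 917.3/EI
A unit hogging moment at B produces rotation L₁/(3EI) + L₂/(3EI) = 4.667/EI.
Slope continuity at B: θ_0 = M_B·4.667/EI, so M_B = 917.3/4.667 = 196.6 kN·m (hogging).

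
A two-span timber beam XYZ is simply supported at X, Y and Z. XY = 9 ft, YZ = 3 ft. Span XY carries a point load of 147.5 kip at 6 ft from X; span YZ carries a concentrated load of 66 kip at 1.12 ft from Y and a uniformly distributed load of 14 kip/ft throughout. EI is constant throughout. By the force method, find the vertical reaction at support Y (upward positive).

Take M_Y as the redundant. Released structure: two simple spans XY and YZ with a hinge at Y.
Discontinuity in slope at Y on the released structure — sum the simple-span end rotations:
  span XY: point load 147.5 at a = 6: Pab(L + a)/(6LEI) = 737.5/EI
  span YZ: point load 66 at a = 1.12: Pab(L + b)/(6LEI) = 37.68/EI
  span YZ: UDL 14: wL³/(24EI) = 15.75/EI
  relative rotation θ_0 = (737.5 + 53.43)/EI = 790.9/EI
A unit hogging moment at Y produces rotation L₁/(3EI) + L₂/(3EI) = 4/EI.
Compatibility: M_Y·(L₁+L₂)/(3EI) = θ_0, giving M_Y = 197.7 kip·ft (hogging).
Span XY, ΣM about X with M_Y applied at Y: R_Y^{XY}·9 = 885 + 197.7, so R_Y^{XY} = 120.3 kip and R_X = 147.5 − 120.3 = 27.2 kip.
Span YZ, ΣM about Z: R_Y^{YZ}·3 = 187.1 + 197.7, so R_Y^{YZ} = 128.3 kip and R_Z = 108 − 128.3 = -20.27 kip.
R_Y = 120.3 + 128.3 = 248.6 kip.

R_Y = 248.6 kip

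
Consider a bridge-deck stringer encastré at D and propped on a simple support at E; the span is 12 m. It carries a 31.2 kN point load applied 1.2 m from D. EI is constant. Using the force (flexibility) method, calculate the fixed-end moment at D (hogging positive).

M_D = 32.01 kN·m

Choose R_E as the redundant. The primary structure is the cantilever fixed at D.
Primary-structure tip deflection at E by superposition:
  point load 31.2 at a = 1.2: Pa²(3L − a)/(6EI) = 260.6/EI
Flexibility coefficient — unit upward force at E: δ_{EE} = L³/(3EI) = 576/EI.
The prop prevents deflection at E: R_E = δ_0/δ_{EE} = 260.6/576 = 0.4524 kN.
Moment equilibrium about D: M_D = Σ(load moments about D) − R_E·L = 37.44 − 0.4524×12 = 32.01 kN·m.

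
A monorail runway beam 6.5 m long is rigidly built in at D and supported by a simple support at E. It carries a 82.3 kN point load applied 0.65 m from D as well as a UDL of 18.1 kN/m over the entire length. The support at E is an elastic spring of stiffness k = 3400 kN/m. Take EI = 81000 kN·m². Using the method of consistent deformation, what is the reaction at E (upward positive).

R_E = 35.95 kN

Remove the prop at E; the released (primary) structure is a cantilever built in at D.
Downward deflection at the released point E due to the loads:
  point load 82.3 at a = 0.65: Pa²(3L − a)/(6EI) = 109.2/EI
  UDL 18.1: wL⁴/(8EI) = 4039/EI
  δ_0 = 4148/EI
Flexibility coefficient — unit upward force at E: δ_{EE} = L³/(3EI) = 91.54/EI.
With EI = 81000 kN·m²: δ_0 = 0.051209 m and δ_{EE} = 0.00113 m/kN.
Compatibility — the spring shortens by R_E/k under the reaction it provides: δ_0 − R_E·δ_{EE} = R_E/k. With 1/k = 0.000294 m/kN, R_E = δ_0 / (δ_{EE} + 1/k) = 0.051209 / (0.00113 + 0.000294) = 35.95 kN.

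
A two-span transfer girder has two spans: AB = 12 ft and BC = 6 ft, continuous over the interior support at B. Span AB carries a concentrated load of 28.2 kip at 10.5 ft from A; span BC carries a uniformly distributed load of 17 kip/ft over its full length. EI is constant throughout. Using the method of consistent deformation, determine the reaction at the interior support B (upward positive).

Insert a hinge at B; M_B is the redundant, and each span becomes simply supported.
End slopes at the hinge B, treating each span as simply supported:
  span AB: point load 28.2 at a = 10.5: Pab(L + a)/(6LEI) = 138.8/EI
  span BC: UDL 17: wL³/(24EI) = 153/EI
  relative rotation θ_0 = (138.8 + 153)/EI = 291.8/EI
A unit hogging moment at B produces rotation L₁/(3EI) + L₂/(3EI) = 6/EI.
Slope continuity at B: θ_0 = M_B·6/EI, so M_B = 291.8/6 = 48.63 kip·ft (hogging).
Span AB, ΣM about A with M_B applied at B: R_B^{AB}·12 = 296.1 + 48.63, so R_B^{AB} = 28.73 kip and R_A = 28.2 − 28.73 = -0.5277 kip.
Span BC, ΣM about C: R_B^{BC}·6 = 306 + 48.63, so R_B^{BC} = 59.11 kip and R_C = 102 − 59.11 = 42.89 kip.
R_B = 28.73 + 59.11 = 87.83 kip.

R_B = 87.83 kip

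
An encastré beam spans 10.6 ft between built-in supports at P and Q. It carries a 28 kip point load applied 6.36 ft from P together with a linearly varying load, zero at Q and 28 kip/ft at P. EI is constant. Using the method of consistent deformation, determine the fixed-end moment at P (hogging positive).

Take the two fixed-end moments M_P, M_Q as redundants; the released structure is the simple span PQ.
End rotations of the released simple span under the applied load (×1/EI):
  at P: point load 28 at a = 6.36: Pab(L + b)/(6LEI) = 176.2/EI
  at Q: point load 28 at a = 6.36: Pab(L + a)/(6LEI) = 201.3/EI
  at P: triangular load, peak 28: w₀L³/(45EI) = 741.1/EI
  at Q: triangular load, peak 28: 7w₀L³/(360EI) = 648.4/EI
  θ_P0 = 917.3/EI,  θ_Q0 = 849.8/EI
Flexibility coefficients: a unit moment at one end gives L/(3EI) there and L/(6EI) at the far end, so f₁₁ = f₂₂ = 3.533/EI and f₁₂ = f₂₁ = 1.767/EI.
Compatibility — zero rotation at each built-in end:
  3.533 M_P + 1.767 M_Q = 917.3
  1.767 M_P + 3.533 M_Q = 849.8
Solving the pair gives M_P = 185.8 kip·ft and M_Q = 147.6 kip·ft (hogging).

M_P = 185.8 kip·ft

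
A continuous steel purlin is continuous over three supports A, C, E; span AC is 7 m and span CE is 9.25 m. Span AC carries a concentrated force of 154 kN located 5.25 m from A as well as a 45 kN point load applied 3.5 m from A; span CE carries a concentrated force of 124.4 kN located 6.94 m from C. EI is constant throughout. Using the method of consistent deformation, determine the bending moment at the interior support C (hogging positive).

Take M_C as the redundant. Released structure: two simple spans AC and CE with a hinge at C.
Rotations at C on the released spans (each span's end-slope, ×1/EI):
  span AC: point load 154 at a = 5.25: Pab(L + a)/(6LEI) = 412.7/EI
  span AC: point load 45 at a = 3.5: Pab(L + a)/(6LEI) = 137.8/EI
  span CE: point load 124.4 at a = 6.94: Pab(L + b)/(6LEI) = 415.4/EI
  relative rotation θ_0 = (550.5 + 415.4)/EI = 965.9/EI
A unit hogging moment at C produces rotation L₁/(3EI) + L₂/(3EI) = 5.417/EI.
Slope continuity at C: θ_0 = M_C·5.417/EI, so M_C = 965.9/5.417 = 178.3 kN·m (hogging).

M_C = 178.3 kN·m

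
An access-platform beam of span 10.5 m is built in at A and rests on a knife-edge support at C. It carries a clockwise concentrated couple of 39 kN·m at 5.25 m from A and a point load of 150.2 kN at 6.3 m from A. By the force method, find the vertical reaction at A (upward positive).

R_A = 81.14 kN

Choose R_C as the redundant. The primary structure is the cantilever fixed at A.
Downward deflection at the released point C due to the loads:
  clockwise couple 39 at a = 5.25: M₀a(2L − a)/(2EI) = 1612/EI
  point load 150.2 at a = 6.3: Pa²(3L − a)/(6EI) = 25038/EI
  δ_0 = 26650/EI
Flexibility coefficient — unit upward force at C: δ_{CC} = L³/(3EI) = 385.9/EI.
The prop prevents deflection at C: R_C = δ_0/δ_{CC} = 26650/385.9 = 69.06 kN.
Vertical equilibrium: R_A = ΣP − R_C = 150.2 − 69.06 = 81.14 kN.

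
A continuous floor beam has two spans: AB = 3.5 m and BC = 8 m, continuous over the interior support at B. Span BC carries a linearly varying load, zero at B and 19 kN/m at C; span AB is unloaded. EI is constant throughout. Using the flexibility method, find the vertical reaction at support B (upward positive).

Insert a hinge at B; M_B is the redundant, and each span becomes simply supported.
Discontinuity in slope at B on the released structure — sum the simple-span end rotations:
  span BC: triangular load, peak 19: 7w₀L³/(360EI) = 189.2/EI
  relative rotation θ_0 = (0 + 189.2)/EI = 189.2/EI
A unit hogging moment at B produces rotation L₁/(3EI) + L₂/(3EI) = 3.833/EI.
Compatibility: M_B·(L₁+L₂)/(3EI) = θ_0, giving M_B = 49.34 kN·m (hogging).
Span AB, ΣM about A with M_B applied at B: R_B^{AB}·3.5 = 0 + 49.34, so R_B^{AB} = 14.1 kN and R_A = 0 − 14.1 = -14.1 kN.
Span BC, ΣM about C: R_B^{BC}·8 = 202.7 + 49.34, so R_B^{BC} = 31.5 kN and R_C = 76 − 31.5 = 44.5 kN.
R_B = 14.1 + 31.5 = 45.6 kN.

R_B = 45.6 kN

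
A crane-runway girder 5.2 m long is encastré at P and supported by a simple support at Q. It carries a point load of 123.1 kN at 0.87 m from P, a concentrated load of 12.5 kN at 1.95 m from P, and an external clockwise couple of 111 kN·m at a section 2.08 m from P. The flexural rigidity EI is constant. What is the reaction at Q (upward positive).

Take the reaction at Q as the redundant and release it; the primary structure is a cantilever fixed at P.
Primary-structure tip deflection at Q by superposition:
  point load 123.1 at a = 0.87: Pa²(3L − a)/(6EI) = 228.7/EI
  point load 12.5 at a = 1.95: Pa²(3L − a)/(6EI) = 108.1/EI
  clockwise couple 111 at a = 2.08: M₀a(2L − a)/(2EI) = 960.5/EI
  δ_0 = 1297/EI
Tip deflection under a unit load at Q: L³/(3EI) = 46.87/EI.
Compatibility at Q: δ_0 − R_Q·δ_{QQ} = 0, so R_Q = 1297/46.87 = 27.68 kN.

R_Q = 27.68 kN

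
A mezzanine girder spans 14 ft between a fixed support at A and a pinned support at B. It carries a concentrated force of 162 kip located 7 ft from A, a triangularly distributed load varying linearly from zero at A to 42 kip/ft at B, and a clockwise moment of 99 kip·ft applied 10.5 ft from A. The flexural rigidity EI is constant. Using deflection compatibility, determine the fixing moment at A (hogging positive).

M_A = 865.2 kip·ft

Release the roller at B. Primary structure: cantilever fixed at A.
Free-end deflection of the primary structure under the applied loading (downward +):
  point load 162 at a = 7: Pa²(3L − a)/(6EI) = 46305/EI
  triangular load, peak 42 at the free end: 11w₀L⁴/(120EI) = 147902/EI
  clockwise couple 99 at a = 10.5: M₀a(2L − a)/(2EI) = 9096/EI
  δ_0 = 203302/EI
Flexibility coefficient — unit upward force at B: δ_{BB} = L³/(3EI) = 914.7/EI.
The prop prevents deflection at B: R_B = δ_0/δ_{BB} = 203302/914.7 = 222.3 kip.
Moment equilibrium about A: M_A = Σ(load moments about A) − R_B·L = 3977 − 222.3×14 = 865.2 kip·ft.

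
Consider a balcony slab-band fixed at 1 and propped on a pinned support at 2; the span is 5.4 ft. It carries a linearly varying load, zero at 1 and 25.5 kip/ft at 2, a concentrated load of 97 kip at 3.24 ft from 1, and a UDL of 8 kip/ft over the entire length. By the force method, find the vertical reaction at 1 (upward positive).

R_1 = 113.1 kip

Release the roller at 2. Primary structure: cantilever fixed at 1.
Downward deflection at the released point 2 due to the loads:
  triangular load, peak 25.5 at the free end: 11w₀L⁴/(120EI) = 1988/EI
  point load 97 at a = 3.24: Pa²(3L − a)/(6EI) = 2199/EI
  UDL 8: wL⁴/(8EI) = 850.3/EI
  δ_0 = 5037/EI
Flexibility coefficient — unit upward force at 2: δ_{22} = L³/(3EI) = 52.49/EI.
Compatibility at 2: δ_0 − R_2·δ_{22} = 0, so R_2 = 5037/52.49 = 95.97 kip.
Vertical equilibrium: R_1 = ΣP − R_2 = 209.1 − 95.97 = 113.1 kip.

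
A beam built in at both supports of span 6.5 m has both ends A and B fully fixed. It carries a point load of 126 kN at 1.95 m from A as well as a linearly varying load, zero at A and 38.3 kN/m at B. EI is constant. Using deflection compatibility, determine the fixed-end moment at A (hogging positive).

M_A = 174.3 kN·m

Take the two fixed-end moments M_A, M_B as redundants; the released structure is the simple span AB.
End rotations of the released simple span under the applied load (×1/EI):
  at A: point load 126 at a = 1.95: Pab(L + b)/(6LEI) = 316.7/EI
  at B: point load 126 at a = 1.95: Pab(L + a)/(6LEI) = 242.2/EI
  at A: triangular load, peak 38.3: 7w₀L³/(360EI) = 204.5/EI
  at B: triangular load, peak 38.3: w₀L³/(45EI) = 233.7/EI
  θ_A0 = 521.3/EI,  θ_B0 = 476/EI
Flexibility coefficients: a unit moment at one end gives L/(3EI) there and L/(6EI) at the far end, so f₁₁ = f₂₂ = 2.167/EI and f₁₂ = f₂₁ = 1.083/EI.
Compatibility — zero rotation at each built-in end:
  2.167 M_A + 1.083 M_B = 521.3
  1.083 M_A + 2.167 M_B = 476
Solving the pair gives M_A = 174.3 kN·m and M_B = 132.5 kN·m (hogging).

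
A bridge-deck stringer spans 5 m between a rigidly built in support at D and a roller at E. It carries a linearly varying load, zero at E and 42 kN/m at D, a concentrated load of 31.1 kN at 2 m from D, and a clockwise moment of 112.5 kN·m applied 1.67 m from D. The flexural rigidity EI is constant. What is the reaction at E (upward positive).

Take the reaction at E as the redundant and release it; the primary structure is a cantilever fixed at D.
Downward deflection at the released point E due to the loads:
  triangular load, peak 42 at the fixed end: w₀L⁴/(30EI) = 875/EI
  point load 31.1 at a = 2: Pa²(3L − a)/(6EI) = 269.5/EI
  clockwise couple 112.5 at a = 1.67: M₀a(2L − a)/(2EI) = 782.5/EI
  δ_0 = 1927/EI
Tip deflection under a unit load at E: L³/(3EI) = 41.67/EI.
The prop prevents deflection at E: R_E = δ_0/δ_{EE} = 1927/41.67 = 46.25 kN.

R_E = 46.25 kN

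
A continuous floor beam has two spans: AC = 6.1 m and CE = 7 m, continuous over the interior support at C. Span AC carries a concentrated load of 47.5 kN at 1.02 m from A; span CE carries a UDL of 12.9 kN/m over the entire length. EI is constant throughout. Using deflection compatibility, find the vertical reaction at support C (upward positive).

R_C = 69.41 kN

Release continuity at C by inserting a hinge; the redundant is the internal moment M_C. The primary structure is two simply-supported spans AC and CE.
Discontinuity in slope at C on the released structure — sum the simple-span end rotations:
  span AC: point load 47.5 at a = 1.02: Pab(L + a)/(6LEI) = 47.88/EI
  span CE: UDL 12.9: wL³/(24EI) = 184.4/EI
  relative rotation θ_0 = (47.88 + 184.4)/EI = 232.2/EI
A unit hogging moment at C produces rotation L₁/(3EI) + L₂/(3EI) = 4.367/EI.
Slope continuity at C: θ_0 = M_C·4.367/EI, so M_C = 232.2/4.367 = 53.19 kN·m (hogging).
Span AC, ΣM about A with M_C applied at C: R_C^{AC}·6.1 = 48.45 + 53.19, so R_C^{AC} = 16.66 kN and R_A = 47.5 − 16.66 = 30.84 kN.
Span CE, ΣM about E: R_C^{CE}·7 = 316.1 + 53.19, so R_C^{CE} = 52.75 kN and R_E = 90.3 − 52.75 = 37.55 kN.
R_C = 16.66 + 52.75 = 69.41 kN.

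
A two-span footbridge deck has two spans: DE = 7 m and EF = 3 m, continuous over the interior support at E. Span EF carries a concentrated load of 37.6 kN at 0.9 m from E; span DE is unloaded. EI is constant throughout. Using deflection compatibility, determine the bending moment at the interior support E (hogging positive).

M_E = 6.04 kN·m

Release continuity at E by inserting a hinge; the redundant is the internal moment M_E. The primary structure is two simply-supported spans DE and EF.
Discontinuity in slope at E on the released structure — sum the simple-span end rotations:
  span EF: point load 37.6 at a = 0.9: Pab(L + b)/(6LEI) = 20.13/EI
  relative rotation θ_0 = (0 + 20.13)/EI = 20.13/EI
A unit hogging moment at E produces rotation L₁/(3EI) + L₂/(3EI) = 3.333/EI.
Slope continuity at E: θ_0 = M_E·3.333/EI, so M_E = 20.13/3.333 = 6.04 kN·m (hogging).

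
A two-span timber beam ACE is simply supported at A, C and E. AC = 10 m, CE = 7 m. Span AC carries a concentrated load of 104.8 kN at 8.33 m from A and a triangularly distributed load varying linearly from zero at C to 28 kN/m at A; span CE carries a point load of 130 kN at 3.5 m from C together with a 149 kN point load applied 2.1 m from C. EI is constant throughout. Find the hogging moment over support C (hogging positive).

Take M_C as the redundant. Released structure: two simple spans AC and CE with a hinge at C.
Discontinuity in slope at C on the released structure — sum the simple-span end rotations:
  span AC: point load 104.8 at a = 8.33: Pab(L + a)/(6LEI) = 445.4/EI
  span AC: triangular load, peak 28: 7w₀L³/(360EI) = 544.4/EI
  span CE: point load 130 at a = 3.5: Pab(L + b)/(6LEI) = 398.1/EI
  span CE: point load 149 at a = 2.1: Pab(L + b)/(6LEI) = 434.4/EI
  relative rotation θ_0 = (989.8 + 832.5)/EI = 1822/EI
A unit hogging moment at C produces rotation L₁/(3EI) + L₂/(3EI) = 5.667/EI.
Compatibility: M_C·(L₁+L₂)/(3EI) = θ_0, giving M_C = 321.6 kN·m (hogging).

M_C = 321.6 kN·m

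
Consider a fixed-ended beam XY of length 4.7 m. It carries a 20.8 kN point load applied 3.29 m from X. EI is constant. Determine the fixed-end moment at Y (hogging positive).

Release both end moments; the primary structure is a simply-supported span XY with redundants M_X and M_Y.
On the primary (simply-supported) span, the end slopes from the loading are:
  at X: point load 20.8 at a = 3.29: Pab(L + b)/(6LEI) = 20.91/EI
  at Y: point load 20.8 at a = 3.29: Pab(L + a)/(6LEI) = 27.34/EI
  θ_X0 = 20.91/EI,  θ_Y0 = 27.34/EI
Flexibility coefficients: a unit moment at one end gives L/(3EI) there and L/(6EI) at the far end, so f₁₁ = f₂₂ = 1.567/EI and f₁₂ = f₂₁ = 0.7833/EI.
Compatibility — zero rotation at each built-in end:
  1.567 M_X + 0.7833 M_Y = 20.91
  0.7833 M_X + 1.567 M_Y = 27.34
Solving the pair gives M_X = 6.159 kN·m and M_Y = 14.37 kN·m (hogging).

M_Y = 14.37 kN·m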